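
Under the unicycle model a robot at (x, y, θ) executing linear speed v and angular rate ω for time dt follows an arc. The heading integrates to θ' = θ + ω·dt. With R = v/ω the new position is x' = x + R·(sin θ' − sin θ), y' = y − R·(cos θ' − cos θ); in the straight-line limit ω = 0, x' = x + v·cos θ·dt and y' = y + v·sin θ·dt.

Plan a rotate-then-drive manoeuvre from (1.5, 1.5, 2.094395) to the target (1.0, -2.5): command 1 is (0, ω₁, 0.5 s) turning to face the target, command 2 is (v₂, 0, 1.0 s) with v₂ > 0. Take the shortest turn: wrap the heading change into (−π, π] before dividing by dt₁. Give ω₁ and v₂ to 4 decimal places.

ω₁ = 4.9873, v₂ = 4.0311

heading to target = atan2(-2.5−1.5, 1−1.5) = -1.6952
Δθ = wrap(-1.6952 − 2.0944) = 2.4936; ω₁ = Δθ/dt₁ = 4.9873
distance = √((1−1.5)² + (-2.5−1.5)²) = 4.0311; v₂ = distance/dt₂ = 4.0311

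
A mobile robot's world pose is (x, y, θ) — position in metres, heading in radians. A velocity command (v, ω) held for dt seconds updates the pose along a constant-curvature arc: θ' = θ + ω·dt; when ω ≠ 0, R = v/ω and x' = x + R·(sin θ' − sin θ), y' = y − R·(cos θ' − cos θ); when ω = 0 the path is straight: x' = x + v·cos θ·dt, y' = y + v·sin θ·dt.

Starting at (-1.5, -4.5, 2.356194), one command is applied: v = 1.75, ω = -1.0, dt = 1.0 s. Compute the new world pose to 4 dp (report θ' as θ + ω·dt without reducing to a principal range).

(-1.9724, -2.8899, 1.3562)

θ' = 2.3562 + -1.0·1.0 = 1.3562
R = v/ω = 1.75/-1.0 = -1.7500
x' = -1.5 + -1.7500·(sin 1.3562 − sin 2.3562) = -1.9724
y' = -4.5 − -1.7500·(cos 1.3562 − cos 2.3562) = -2.8899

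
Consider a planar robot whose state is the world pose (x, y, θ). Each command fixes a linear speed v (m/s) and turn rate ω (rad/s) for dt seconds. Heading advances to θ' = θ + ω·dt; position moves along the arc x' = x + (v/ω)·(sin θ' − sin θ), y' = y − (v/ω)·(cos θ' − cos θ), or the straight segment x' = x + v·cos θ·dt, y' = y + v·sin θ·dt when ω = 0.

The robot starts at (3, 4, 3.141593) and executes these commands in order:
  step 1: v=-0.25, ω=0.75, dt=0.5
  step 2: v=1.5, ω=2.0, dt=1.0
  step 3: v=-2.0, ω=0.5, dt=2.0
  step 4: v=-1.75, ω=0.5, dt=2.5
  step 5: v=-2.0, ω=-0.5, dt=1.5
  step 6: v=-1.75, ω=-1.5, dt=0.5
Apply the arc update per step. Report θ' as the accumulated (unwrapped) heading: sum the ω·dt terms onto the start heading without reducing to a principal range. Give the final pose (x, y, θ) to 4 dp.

(-5.6079, -2.2264, 6.2666)

step 1: θ'=3.5166 (R=-0.3333) → pose (3.1221, 4.0232, 3.5166)
step 2: θ'=5.5166 (R=0.7500) → pose (2.8765, 2.7851, 5.5166)
step 3: θ'=6.5166 (R=-4.0000) → pose (-0.8234, 3.7955, 6.5166)
step 4: θ'=7.7666 (R=-3.5000) → pose (-3.5005, 0.6959, 7.7666)
step 5: θ'=7.0166 (R=4.0000) → pose (-4.8076, -1.9266, 7.0166)
step 6: θ'=6.2666 (R=1.1667) → pose (-5.6079, -2.2264, 6.2666)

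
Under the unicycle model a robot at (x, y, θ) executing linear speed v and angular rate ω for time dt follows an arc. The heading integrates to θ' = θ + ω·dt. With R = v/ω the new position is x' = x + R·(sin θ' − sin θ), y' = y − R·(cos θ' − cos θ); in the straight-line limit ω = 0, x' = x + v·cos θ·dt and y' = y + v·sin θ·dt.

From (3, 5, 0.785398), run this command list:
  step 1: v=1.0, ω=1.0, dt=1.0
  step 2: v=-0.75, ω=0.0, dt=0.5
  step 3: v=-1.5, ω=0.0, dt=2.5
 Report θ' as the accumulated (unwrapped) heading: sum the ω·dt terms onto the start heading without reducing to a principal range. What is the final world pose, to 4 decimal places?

step 1: θ'=1.7854 (R=1.0000) → pose (3.2700, 5.9201, 1.7854)
step 2: θ'=1.7854 (straight) → pose (3.3498, 5.5537, 1.7854)
step 3: θ'=1.7854 (straight) → pose (4.1484, 1.8897, 1.7854)

(4.1484, 1.8897, 1.7854)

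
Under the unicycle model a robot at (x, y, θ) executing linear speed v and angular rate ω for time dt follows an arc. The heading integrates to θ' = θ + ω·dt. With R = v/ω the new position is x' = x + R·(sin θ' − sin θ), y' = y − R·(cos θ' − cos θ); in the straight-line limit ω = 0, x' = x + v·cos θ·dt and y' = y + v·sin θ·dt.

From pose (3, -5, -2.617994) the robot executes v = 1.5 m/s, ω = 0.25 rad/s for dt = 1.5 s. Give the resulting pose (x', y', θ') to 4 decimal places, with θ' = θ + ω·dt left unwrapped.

θ' = -2.6180 + 0.25·1.5 = -2.2430
R = v/ω = 1.5/0.25 = 6.0000
x' = 3 + 6.0000·(sin -2.2430 − sin -2.6180) = 1.3053
y' = -5 − 6.0000·(cos -2.2430 − cos -2.6180) = -6.4599

(1.3053, -6.4599, -2.2430)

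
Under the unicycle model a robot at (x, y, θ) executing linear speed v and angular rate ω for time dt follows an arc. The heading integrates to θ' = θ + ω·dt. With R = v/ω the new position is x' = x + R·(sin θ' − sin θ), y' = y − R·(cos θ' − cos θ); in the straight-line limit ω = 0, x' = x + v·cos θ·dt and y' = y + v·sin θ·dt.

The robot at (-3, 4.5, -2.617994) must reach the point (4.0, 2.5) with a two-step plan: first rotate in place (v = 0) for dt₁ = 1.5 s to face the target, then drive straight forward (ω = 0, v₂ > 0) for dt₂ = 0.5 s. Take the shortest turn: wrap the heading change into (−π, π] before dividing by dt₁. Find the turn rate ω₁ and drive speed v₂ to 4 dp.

ω₁ = 1.5598, v₂ = 14.5602

heading to target = atan2(2.5−4.5, 4−-3) = -0.2783
Δθ = wrap(-0.2783 − -2.6180) = 2.3397; ω₁ = Δθ/dt₁ = 1.5598
distance = √((4−-3)² + (2.5−4.5)²) = 7.2801; v₂ = distance/dt₂ = 14.5602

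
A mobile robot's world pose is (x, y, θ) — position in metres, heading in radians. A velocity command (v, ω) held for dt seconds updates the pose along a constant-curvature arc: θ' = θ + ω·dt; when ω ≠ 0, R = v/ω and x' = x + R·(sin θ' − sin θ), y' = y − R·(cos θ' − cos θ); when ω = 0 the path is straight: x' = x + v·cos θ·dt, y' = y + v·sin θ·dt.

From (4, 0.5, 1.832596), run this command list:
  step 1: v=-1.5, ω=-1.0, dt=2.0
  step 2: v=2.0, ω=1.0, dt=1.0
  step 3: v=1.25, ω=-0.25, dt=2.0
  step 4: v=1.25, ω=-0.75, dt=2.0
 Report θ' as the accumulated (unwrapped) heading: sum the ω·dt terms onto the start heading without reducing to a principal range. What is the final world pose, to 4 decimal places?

(8.2568, -0.3010, -1.1674)

step 1: θ'=-0.1674 (R=1.5000) → pose (2.3012, -1.3673, -0.1674)
step 2: θ'=0.8326 (R=2.0000) → pose (4.1138, -0.7411, 0.8326)
step 3: θ'=0.3326 (R=-5.0000) → pose (6.1797, 0.6201, 0.3326)
step 4: θ'=-1.1674 (R=-1.6667) → pose (8.2568, -0.3010, -1.1674)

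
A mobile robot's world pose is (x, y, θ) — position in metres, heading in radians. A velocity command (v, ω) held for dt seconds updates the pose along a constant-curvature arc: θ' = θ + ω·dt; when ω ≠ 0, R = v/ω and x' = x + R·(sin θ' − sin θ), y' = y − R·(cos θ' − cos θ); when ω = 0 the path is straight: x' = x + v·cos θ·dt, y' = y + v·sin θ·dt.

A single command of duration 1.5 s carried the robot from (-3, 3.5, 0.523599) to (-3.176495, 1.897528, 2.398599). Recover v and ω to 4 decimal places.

v = -1.2500, ω = 1.2500

Δθ = 2.398599 − 0.523599 = 1.875000
ω = Δθ/dt = 1.875000/1.5 = 1.2500
R = −Δy/(cos θ' − cos θ) = -1.0000
v = R·ω = -1.0000·1.2500 = -1.2500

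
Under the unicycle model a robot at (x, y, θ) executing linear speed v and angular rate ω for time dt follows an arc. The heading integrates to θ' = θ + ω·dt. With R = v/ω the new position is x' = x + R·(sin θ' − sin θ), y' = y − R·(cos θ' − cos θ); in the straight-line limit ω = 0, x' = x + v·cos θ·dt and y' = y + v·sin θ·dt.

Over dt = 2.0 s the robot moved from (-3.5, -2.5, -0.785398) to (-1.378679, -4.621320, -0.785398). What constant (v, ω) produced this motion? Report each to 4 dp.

Δθ = -0.785398 − -0.785398 = 0.000000
ω = Δθ/dt = 0.000000/2.0 = 0.0000
ω = 0 → v = (Δx·cos θ + Δy·sin θ)/dt = 1.5000

v = 1.5000, ω = 0.0000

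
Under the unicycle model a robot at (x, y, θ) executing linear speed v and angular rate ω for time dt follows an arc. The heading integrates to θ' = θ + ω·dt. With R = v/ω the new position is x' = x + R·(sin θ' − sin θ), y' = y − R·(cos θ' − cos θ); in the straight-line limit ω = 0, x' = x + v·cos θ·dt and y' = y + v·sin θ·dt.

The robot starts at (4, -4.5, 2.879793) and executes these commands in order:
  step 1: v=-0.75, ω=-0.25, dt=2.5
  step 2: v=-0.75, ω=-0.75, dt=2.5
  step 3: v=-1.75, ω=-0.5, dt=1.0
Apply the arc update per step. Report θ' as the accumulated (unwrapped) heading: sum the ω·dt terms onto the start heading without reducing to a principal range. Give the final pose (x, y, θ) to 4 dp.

step 1: θ'=2.2548 (R=3.0000) → pose (5.5487, -5.5021, 2.2548)
step 2: θ'=0.3798 (R=1.0000) → pose (5.1444, -7.0627, 0.3798)
step 3: θ'=-0.1202 (R=3.5000) → pose (3.4271, -7.2869, -0.1202)

(3.4271, -7.2869, -0.1202)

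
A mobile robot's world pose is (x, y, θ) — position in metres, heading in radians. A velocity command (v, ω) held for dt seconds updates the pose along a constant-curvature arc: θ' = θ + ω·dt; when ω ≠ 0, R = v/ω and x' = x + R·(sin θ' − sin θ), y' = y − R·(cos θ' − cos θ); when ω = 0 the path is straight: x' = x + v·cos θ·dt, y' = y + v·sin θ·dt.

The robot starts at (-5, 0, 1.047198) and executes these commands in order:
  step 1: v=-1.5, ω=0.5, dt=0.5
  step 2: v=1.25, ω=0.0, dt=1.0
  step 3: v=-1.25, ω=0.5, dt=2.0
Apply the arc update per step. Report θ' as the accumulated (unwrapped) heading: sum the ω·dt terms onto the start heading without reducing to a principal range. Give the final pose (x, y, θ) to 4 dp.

step 1: θ'=1.2972 (R=-3.0000) → pose (-5.2903, -0.6894, 1.2972)
step 2: θ'=1.2972 (straight) → pose (-4.9526, 0.5141, 1.2972)
step 3: θ'=2.2972 (R=-2.5000) → pose (-4.4145, -1.8219, 2.2972)

(-4.4145, -1.8219, 2.2972)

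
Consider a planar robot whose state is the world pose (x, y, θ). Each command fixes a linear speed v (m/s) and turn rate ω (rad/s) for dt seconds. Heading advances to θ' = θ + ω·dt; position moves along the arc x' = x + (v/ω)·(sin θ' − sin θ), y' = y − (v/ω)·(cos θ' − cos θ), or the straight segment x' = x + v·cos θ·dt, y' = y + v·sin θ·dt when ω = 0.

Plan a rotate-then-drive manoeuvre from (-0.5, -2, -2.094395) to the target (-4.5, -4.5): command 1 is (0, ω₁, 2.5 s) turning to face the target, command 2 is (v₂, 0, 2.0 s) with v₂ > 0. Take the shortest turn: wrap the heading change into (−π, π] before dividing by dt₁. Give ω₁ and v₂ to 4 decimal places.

heading to target = atan2(-4.5−-2, -4.5−-0.5) = -2.5830
Δθ = wrap(-2.5830 − -2.0944) = -0.4886; ω₁ = Δθ/dt₁ = -0.1954
distance = √((-4.5−-0.5)² + (-4.5−-2)²) = 4.7170; v₂ = distance/dt₂ = 2.3585

ω₁ = -0.1954, v₂ = 2.3585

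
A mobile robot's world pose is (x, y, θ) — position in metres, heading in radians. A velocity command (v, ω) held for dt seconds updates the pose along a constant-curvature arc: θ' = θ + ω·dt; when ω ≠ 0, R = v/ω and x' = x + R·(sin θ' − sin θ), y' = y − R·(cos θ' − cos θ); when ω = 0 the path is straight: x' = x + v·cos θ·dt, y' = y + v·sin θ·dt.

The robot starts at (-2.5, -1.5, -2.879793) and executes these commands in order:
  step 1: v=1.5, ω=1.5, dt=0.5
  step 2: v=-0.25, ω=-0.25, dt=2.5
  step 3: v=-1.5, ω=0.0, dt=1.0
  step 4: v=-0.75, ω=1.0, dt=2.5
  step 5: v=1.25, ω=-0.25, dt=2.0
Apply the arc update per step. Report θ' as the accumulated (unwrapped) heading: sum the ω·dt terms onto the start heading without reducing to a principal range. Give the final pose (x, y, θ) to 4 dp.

(0.8424, -0.7501, -0.7548)

step 1: θ'=-2.1298 (R=1.0000) → pose (-3.0890, -1.9356, -2.1298)
step 2: θ'=-2.7548 (R=1.0000) → pose (-2.6184, -1.5398, -2.7548)
step 3: θ'=-2.7548 (straight) → pose (-1.2292, -0.9740, -2.7548)
step 4: θ'=-0.2548 (R=-0.7500) → pose (-1.3231, 0.4464, -0.2548)
step 5: θ'=-0.7548 (R=-5.0000) → pose (0.8424, -0.7501, -0.7548)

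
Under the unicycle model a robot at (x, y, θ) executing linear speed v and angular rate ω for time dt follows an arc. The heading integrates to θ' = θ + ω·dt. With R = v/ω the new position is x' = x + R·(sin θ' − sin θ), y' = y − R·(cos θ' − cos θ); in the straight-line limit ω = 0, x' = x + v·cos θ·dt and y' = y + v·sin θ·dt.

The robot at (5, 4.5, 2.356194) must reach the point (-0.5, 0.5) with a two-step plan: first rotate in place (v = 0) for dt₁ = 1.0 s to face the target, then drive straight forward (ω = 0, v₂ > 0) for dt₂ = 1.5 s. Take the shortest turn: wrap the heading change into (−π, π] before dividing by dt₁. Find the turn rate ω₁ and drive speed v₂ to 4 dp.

heading to target = atan2(0.5−4.5, -0.5−5) = -2.5128
Δθ = wrap(-2.5128 − 2.3562) = 1.4142; ω₁ = Δθ/dt₁ = 1.4142
distance = √((-0.5−5)² + (0.5−4.5)²) = 6.8007; v₂ = distance/dt₂ = 4.5338

ω₁ = 1.4142, v₂ = 4.5338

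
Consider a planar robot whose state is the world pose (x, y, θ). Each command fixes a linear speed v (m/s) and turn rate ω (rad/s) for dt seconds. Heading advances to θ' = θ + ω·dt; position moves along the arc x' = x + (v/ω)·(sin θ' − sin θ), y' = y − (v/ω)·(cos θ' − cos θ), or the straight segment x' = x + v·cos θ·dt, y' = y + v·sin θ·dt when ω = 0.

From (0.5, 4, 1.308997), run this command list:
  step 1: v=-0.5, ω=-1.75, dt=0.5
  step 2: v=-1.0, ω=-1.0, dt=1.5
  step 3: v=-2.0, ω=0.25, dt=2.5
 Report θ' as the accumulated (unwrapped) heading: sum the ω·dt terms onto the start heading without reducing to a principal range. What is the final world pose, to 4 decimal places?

(-4.5390, 7.6040, -0.4410)

step 1: θ'=0.4340 (R=0.2857) → pose (0.3442, 3.8147, 0.4340)
step 2: θ'=-1.0660 (R=1.0000) → pose (-0.9516, 4.2384, -1.0660)
step 3: θ'=-0.4410 (R=-8.0000) → pose (-4.5390, 7.6040, -0.4410)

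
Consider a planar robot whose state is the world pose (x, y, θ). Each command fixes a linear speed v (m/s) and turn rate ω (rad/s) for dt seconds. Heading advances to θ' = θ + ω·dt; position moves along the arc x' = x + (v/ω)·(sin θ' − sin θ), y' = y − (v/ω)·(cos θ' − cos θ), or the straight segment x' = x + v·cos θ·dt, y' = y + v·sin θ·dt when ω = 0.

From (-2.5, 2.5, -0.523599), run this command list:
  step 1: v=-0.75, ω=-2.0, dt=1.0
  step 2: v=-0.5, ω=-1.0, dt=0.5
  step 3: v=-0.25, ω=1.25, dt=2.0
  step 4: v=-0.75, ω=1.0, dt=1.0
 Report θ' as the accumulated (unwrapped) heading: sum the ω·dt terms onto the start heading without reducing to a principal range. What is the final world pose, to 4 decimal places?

step 1: θ'=-2.5236 (R=0.3750) → pose (-2.5298, 3.1304, -2.5236)
step 2: θ'=-3.0236 (R=0.5000) → pose (-2.2989, 3.2194, -3.0236)
step 3: θ'=-0.5236 (R=-0.2000) → pose (-2.2225, 3.5912, -0.5236)
step 4: θ'=0.4764 (R=-0.7500) → pose (-2.9414, 3.6082, 0.4764)

(-2.9414, 3.6082, 0.4764)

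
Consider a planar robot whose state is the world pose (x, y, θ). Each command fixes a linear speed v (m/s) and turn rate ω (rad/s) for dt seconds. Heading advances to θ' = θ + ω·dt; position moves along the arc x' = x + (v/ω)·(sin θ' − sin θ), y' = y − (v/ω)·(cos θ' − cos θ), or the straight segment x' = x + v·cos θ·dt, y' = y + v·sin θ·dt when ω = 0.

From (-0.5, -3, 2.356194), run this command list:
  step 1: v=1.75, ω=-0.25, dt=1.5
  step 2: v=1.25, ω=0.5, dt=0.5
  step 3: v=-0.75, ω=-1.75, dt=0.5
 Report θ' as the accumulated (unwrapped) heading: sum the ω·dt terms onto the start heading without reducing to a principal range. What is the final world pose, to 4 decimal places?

step 1: θ'=1.9812 (R=-7.0000) → pose (-1.9690, -0.8431, 1.9812)
step 2: θ'=2.2312 (R=2.5000) → pose (-2.2870, -0.3069, 2.2312)
step 3: θ'=1.3562 (R=0.4286) → pose (-2.2067, -0.6611, 1.3562)

(-2.2067, -0.6611, 1.3562)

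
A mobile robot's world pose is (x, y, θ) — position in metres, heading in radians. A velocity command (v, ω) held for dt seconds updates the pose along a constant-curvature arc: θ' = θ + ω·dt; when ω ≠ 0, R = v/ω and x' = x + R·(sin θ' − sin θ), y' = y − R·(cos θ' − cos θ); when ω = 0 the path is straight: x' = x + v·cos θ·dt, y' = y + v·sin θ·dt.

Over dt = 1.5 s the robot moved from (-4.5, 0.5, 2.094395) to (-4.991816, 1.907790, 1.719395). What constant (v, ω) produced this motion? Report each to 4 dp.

Δθ = 1.719395 − 2.094395 = -0.375000
ω = Δθ/dt = -0.375000/1.5 = -0.2500
R = −Δy/(cos θ' − cos θ) = -4.0000
v = R·ω = -4.0000·-0.2500 = 1.0000

v = 1.0000, ω = -0.2500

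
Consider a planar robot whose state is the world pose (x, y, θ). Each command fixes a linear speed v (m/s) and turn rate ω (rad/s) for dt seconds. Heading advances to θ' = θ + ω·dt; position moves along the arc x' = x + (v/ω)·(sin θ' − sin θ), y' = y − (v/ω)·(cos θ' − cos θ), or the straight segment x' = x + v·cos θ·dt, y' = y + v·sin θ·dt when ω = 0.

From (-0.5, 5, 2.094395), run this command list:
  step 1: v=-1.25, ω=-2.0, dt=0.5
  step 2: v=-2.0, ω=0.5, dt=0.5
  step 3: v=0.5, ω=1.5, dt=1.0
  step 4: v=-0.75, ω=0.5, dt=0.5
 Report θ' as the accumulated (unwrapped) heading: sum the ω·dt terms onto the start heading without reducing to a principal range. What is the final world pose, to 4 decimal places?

(-0.6879, 3.7939, 3.0944)

step 1: θ'=1.0944 (R=0.6250) → pose (-0.4859, 4.4009, 1.0944)
step 2: θ'=1.3444 (R=-4.0000) → pose (-0.8292, 3.4644, 1.3444)
step 3: θ'=2.8444 (R=0.3333) → pose (-1.0564, 3.8580, 2.8444)
step 4: θ'=3.0944 (R=-1.5000) → pose (-0.6879, 3.7939, 3.0944)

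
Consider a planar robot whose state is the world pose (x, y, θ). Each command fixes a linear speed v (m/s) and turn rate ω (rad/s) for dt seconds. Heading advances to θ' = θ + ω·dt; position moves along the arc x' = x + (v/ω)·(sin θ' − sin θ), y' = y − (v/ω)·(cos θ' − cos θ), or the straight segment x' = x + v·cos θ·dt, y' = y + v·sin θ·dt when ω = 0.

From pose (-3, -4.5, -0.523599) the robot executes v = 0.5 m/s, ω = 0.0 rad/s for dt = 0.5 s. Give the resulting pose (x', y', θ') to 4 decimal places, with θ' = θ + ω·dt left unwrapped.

θ' = -0.5236 + 0.0·0.5 = -0.5236
ω = 0 → straight: x' = -3 + 0.5·cos(-0.5236)·0.5 = -2.7835
y' = -4.5 + 0.5·sin(-0.5236)·0.5 = -4.6250

(-2.7835, -4.6250, -0.5236)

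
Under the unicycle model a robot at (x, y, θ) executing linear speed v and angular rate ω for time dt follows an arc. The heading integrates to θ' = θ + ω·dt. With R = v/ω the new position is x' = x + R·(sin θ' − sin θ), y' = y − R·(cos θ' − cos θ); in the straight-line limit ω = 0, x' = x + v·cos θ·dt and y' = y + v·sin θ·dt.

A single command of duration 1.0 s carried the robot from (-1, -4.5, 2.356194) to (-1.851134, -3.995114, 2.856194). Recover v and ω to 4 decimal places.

Δθ = 2.856194 − 2.356194 = 0.500000
ω = Δθ/dt = 0.500000/1.0 = 0.5000
R = Δx/(sin θ' − sin θ) = 2.0000
v = R·ω = 2.0000·0.5000 = 1.0000

v = 1.0000, ω = 0.5000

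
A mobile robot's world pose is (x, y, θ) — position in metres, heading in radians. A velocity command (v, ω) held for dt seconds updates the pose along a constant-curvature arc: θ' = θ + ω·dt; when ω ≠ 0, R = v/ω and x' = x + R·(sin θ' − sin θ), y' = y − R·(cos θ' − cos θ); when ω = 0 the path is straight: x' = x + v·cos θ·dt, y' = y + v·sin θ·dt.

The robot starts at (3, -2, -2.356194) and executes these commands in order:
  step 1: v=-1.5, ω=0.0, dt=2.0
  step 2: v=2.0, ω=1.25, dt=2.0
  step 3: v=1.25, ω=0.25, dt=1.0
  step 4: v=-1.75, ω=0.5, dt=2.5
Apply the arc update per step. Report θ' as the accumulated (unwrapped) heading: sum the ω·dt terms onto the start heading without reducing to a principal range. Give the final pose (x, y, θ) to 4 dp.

step 1: θ'=-2.3562 (straight) → pose (5.1213, 0.1213, -2.3562)
step 2: θ'=0.1438 (R=1.6000) → pose (6.4820, -2.5935, 0.1438)
step 3: θ'=0.3938 (R=5.0000) → pose (7.6840, -2.2624, 0.3938)
step 4: θ'=1.6438 (R=-3.5000) → pose (5.5363, -5.7498, 1.6438)

(5.5363, -5.7498, 1.6438)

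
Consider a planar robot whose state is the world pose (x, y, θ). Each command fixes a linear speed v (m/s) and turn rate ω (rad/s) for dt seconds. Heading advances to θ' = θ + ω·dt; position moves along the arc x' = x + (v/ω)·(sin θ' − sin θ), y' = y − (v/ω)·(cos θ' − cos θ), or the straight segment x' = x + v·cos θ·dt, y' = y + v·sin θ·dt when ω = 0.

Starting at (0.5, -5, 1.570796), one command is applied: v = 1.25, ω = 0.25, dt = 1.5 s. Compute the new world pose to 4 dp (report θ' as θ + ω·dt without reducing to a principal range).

θ' = 1.5708 + 0.25·1.5 = 1.9458
R = v/ω = 1.25/0.25 = 5.0000
x' = 0.5 + 5.0000·(sin 1.9458 − sin 1.5708) = 0.1525
y' = -5 − 5.0000·(cos 1.9458 − cos 1.5708) = -3.1686

(0.1525, -3.1686, 1.9458)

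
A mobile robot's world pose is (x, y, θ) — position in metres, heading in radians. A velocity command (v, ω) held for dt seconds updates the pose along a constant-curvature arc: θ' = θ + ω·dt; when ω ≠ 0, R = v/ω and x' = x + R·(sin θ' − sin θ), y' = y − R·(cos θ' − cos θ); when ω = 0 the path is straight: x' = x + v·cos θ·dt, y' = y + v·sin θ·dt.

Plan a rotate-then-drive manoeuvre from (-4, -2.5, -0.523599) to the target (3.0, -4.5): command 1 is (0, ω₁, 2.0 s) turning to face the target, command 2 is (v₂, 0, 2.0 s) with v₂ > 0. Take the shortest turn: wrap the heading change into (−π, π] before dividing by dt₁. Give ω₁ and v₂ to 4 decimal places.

ω₁ = 0.1226, v₂ = 3.6401

heading to target = atan2(-4.5−-2.5, 3−-4) = -0.2783
Δθ = wrap(-0.2783 − -0.5236) = 0.2453; ω₁ = Δθ/dt₁ = 0.1226
distance = √((3−-4)² + (-4.5−-2.5)²) = 7.2801; v₂ = distance/dt₂ = 3.6401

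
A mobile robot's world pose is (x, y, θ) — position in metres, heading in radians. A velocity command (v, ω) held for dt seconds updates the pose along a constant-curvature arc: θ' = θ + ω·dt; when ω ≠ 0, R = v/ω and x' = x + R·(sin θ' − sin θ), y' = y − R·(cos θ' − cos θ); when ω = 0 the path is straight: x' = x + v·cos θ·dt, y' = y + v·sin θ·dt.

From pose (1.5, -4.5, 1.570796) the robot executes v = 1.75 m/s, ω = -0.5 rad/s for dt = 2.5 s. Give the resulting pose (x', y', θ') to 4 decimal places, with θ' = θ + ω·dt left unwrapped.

θ' = 1.5708 + -0.5·2.5 = 0.3208
R = v/ω = 1.75/-0.5 = -3.5000
x' = 1.5 + -3.5000·(sin 0.3208 − sin 1.5708) = 3.8964
y' = -4.5 − -3.5000·(cos 0.3208 − cos 1.5708) = -1.1786

(3.8964, -1.1786, 0.3208)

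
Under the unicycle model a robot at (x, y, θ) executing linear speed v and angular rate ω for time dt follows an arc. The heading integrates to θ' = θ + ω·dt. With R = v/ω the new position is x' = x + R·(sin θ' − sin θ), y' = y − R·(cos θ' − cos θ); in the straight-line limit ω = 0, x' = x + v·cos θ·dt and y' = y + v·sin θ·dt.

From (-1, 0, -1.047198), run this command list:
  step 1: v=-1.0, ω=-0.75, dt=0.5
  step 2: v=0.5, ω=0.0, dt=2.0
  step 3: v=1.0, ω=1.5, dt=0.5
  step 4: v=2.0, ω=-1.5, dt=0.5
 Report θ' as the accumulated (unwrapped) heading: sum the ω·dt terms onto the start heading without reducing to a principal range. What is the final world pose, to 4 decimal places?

(-0.2833, -1.7885, -1.4222)

step 1: θ'=-1.4222 (R=1.3333) → pose (-1.1639, 0.4693, -1.4222)
step 2: θ'=-1.4222 (straight) → pose (-1.0159, -0.5197, -1.4222)
step 3: θ'=-0.6722 (R=0.6667) → pose (-0.7717, -0.9427, -0.6722)
step 4: θ'=-1.4222 (R=-1.3333) → pose (-0.2833, -1.7885, -1.4222)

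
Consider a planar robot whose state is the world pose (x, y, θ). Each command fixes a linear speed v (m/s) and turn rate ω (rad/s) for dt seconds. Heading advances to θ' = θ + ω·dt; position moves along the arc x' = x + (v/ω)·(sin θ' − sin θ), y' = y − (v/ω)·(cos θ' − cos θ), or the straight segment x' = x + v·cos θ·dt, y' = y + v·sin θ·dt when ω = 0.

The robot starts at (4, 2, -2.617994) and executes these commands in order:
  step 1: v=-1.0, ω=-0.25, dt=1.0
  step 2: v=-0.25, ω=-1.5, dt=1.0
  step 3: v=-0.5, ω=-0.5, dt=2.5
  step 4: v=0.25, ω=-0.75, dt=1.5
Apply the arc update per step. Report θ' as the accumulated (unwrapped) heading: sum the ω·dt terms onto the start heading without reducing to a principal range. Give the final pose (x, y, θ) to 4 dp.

step 1: θ'=-2.8680 (R=4.0000) → pose (4.9192, 2.3871, -2.8680)
step 2: θ'=-4.3680 (R=0.1667) → pose (5.1211, 2.2829, -4.3680)
step 3: θ'=-5.6180 (R=1.0000) → pose (4.7971, 1.1585, -5.6180)
step 4: θ'=-6.7430 (R=-0.3333) → pose (5.1507, 1.1949, -6.7430)

(5.1507, 1.1949, -6.7430)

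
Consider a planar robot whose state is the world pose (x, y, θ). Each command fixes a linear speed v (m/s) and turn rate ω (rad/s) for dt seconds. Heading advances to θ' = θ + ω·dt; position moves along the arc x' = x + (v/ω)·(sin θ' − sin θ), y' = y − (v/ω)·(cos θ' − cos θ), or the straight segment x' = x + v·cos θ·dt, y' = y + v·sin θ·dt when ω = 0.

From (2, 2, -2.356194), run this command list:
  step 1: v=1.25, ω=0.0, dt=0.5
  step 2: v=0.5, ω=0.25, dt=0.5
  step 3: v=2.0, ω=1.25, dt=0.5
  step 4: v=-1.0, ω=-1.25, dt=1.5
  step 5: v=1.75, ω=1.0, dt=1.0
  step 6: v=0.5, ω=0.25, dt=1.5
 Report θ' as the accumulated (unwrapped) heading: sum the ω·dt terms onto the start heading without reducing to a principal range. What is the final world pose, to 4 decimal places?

step 1: θ'=-2.3562 (straight) → pose (1.5581, 1.5581, -2.3562)
step 2: θ'=-2.2312 (R=2.0000) → pose (1.3928, 1.3707, -2.2312)
step 3: θ'=-1.6062 (R=1.6000) → pose (1.0574, 0.4458, -1.6062)
step 4: θ'=-3.4812 (R=0.8000) → pose (2.1234, 1.1718, -3.4812)
step 5: θ'=-2.4812 (R=1.7500) → pose (0.4669, 0.9038, -2.4812)
step 6: θ'=-2.1062 (R=2.0000) → pose (-0.0264, 0.3447, -2.1062)

(-0.0264, 0.3447, -2.1062)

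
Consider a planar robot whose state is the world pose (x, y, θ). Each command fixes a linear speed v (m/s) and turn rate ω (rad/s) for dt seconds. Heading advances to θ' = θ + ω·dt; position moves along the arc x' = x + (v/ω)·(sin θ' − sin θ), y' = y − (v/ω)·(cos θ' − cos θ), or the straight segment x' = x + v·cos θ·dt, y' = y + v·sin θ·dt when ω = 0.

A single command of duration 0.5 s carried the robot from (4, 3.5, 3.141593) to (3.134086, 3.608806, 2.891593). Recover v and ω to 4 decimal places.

v = 1.7500, ω = -0.5000

Δθ = 2.891593 − 3.141593 = -0.250000
ω = Δθ/dt = -0.250000/0.5 = -0.5000
R = Δx/(sin θ' − sin θ) = -3.5000
v = R·ω = -3.5000·-0.5000 = 1.7500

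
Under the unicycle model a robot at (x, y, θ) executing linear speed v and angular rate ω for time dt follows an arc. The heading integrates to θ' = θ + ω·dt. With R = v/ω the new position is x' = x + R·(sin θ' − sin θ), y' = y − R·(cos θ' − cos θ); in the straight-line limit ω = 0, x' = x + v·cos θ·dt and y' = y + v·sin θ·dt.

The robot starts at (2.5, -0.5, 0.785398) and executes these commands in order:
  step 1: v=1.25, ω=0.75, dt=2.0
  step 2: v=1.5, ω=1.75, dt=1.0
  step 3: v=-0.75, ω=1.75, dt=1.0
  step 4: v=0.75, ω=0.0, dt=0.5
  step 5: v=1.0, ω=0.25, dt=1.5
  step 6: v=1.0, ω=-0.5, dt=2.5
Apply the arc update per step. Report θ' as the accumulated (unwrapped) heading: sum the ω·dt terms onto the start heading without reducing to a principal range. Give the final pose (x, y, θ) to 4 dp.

step 1: θ'=2.2854 (R=1.6667) → pose (2.5804, 1.7707, 2.2854)
step 2: θ'=4.0354 (R=0.8571) → pose (1.2649, 1.7460, 4.0354)
step 3: θ'=5.7854 (R=-0.4286) → pose (1.1354, 2.3910, 5.7854)
step 4: θ'=5.7854 (straight) → pose (1.4649, 2.2119, 5.7854)
step 5: θ'=6.1604 (R=4.0000) → pose (2.8849, 1.7566, 6.1604)
step 6: θ'=4.9104 (R=-2.0000) → pose (4.6009, 0.1651, 4.9104)

(4.6009, 0.1651, 4.9104)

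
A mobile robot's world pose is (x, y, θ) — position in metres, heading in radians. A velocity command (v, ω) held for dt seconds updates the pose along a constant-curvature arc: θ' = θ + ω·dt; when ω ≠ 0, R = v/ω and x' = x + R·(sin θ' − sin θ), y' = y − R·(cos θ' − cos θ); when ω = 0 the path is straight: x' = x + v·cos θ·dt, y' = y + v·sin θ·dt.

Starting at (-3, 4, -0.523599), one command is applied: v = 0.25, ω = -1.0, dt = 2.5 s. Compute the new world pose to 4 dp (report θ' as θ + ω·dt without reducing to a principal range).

(-3.0956, 3.5352, -3.0236)

θ' = -0.5236 + -1.0·2.5 = -3.0236
R = v/ω = 0.25/-1.0 = -0.2500
x' = -3 + -0.2500·(sin -3.0236 − sin -0.5236) = -3.0956
y' = 4 − -0.2500·(cos -3.0236 − cos -0.5236) = 3.5352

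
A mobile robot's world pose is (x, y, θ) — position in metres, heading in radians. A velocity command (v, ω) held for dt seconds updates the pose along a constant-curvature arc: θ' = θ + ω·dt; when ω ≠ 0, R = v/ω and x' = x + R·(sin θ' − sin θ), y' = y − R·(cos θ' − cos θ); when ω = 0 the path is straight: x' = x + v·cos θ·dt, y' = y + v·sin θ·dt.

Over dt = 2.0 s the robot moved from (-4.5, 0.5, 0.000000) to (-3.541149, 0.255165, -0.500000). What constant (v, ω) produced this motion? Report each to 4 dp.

v = 0.5000, ω = -0.2500

Δθ = -0.500000 − 0.000000 = -0.500000
ω = Δθ/dt = -0.500000/2.0 = -0.2500
R = Δx/(sin θ' − sin θ) = -2.0000
v = R·ω = -2.0000·-0.2500 = 0.5000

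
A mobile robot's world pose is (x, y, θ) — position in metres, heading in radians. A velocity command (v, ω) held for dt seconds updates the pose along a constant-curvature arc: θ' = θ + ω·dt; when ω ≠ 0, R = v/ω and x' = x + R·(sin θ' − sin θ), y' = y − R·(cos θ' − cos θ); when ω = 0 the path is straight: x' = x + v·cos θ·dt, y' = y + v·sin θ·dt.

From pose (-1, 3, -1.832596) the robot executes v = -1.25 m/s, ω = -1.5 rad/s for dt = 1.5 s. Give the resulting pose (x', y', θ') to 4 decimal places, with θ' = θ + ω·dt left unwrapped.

(0.4784, 3.2751, -4.0826)

θ' = -1.8326 + -1.5·1.5 = -4.0826
R = v/ω = -1.25/-1.5 = 0.8333
x' = -1 + 0.8333·(sin -4.0826 − sin -1.8326) = 0.4784
y' = 3 − 0.8333·(cos -4.0826 − cos -1.8326) = 3.2751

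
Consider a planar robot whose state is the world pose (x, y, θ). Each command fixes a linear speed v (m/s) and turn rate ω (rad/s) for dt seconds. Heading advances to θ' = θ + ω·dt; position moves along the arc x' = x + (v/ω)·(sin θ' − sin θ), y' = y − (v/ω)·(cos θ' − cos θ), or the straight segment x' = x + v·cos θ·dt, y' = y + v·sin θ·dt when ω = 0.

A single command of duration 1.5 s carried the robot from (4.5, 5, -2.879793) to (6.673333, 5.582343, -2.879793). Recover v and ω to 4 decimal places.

v = -1.5000, ω = 0.0000

Δθ = -2.879793 − -2.879793 = 0.000000
ω = Δθ/dt = 0.000000/1.5 = 0.0000
ω = 0 → v = (Δx·cos θ + Δy·sin θ)/dt = -1.5000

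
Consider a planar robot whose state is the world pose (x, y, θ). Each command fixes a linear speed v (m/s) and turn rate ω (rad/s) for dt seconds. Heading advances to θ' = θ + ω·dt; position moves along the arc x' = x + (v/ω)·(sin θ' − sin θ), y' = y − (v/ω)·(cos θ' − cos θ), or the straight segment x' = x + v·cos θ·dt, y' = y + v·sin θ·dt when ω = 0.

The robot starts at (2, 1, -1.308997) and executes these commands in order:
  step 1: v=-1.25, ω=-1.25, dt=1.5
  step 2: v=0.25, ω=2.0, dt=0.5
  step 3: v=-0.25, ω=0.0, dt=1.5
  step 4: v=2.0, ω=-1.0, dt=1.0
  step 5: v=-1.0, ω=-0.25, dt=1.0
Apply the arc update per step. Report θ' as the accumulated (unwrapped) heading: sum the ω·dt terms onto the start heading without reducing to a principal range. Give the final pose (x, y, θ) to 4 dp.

step 1: θ'=-3.1840 (R=1.0000) → pose (3.0083, 2.2579, -3.1840)
step 2: θ'=-2.1840 (R=0.1250) → pose (2.9008, 2.2050, -2.1840)
step 3: θ'=-2.1840 (straight) → pose (3.1166, 2.5116, -2.1840)
step 4: θ'=-3.1840 (R=-2.0000) → pose (1.3962, 1.6644, -3.1840)
step 5: θ'=-3.4340 (R=4.0000) → pose (2.3797, 1.4982, -3.4340)

(2.3797, 1.4982, -3.4340)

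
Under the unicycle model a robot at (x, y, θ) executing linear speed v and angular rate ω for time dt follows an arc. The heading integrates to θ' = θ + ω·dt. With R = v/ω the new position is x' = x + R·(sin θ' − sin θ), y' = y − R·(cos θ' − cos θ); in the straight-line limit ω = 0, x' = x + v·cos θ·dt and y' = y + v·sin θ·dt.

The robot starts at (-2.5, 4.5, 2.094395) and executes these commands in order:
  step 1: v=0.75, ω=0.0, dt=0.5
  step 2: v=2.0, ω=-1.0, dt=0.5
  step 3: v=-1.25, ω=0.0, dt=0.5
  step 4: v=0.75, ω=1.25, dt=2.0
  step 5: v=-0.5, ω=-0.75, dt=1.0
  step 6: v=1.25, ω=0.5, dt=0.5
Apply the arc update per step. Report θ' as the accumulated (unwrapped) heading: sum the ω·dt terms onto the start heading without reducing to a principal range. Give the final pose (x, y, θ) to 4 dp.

step 1: θ'=2.0944 (straight) → pose (-2.6875, 4.8248, 2.0944)
step 2: θ'=1.5944 (R=-2.0000) → pose (-2.9549, 5.7776, 1.5944)
step 3: θ'=1.5944 (straight) → pose (-2.9401, 5.1527, 1.5944)
step 4: θ'=4.0944 (R=0.6000) → pose (-4.0290, 5.4862, 4.0944)
step 5: θ'=3.3444 (R=0.6667) → pose (-3.6199, 5.7530, 3.3444)
step 6: θ'=3.5944 (R=2.5000) → pose (-4.2101, 5.5523, 3.5944)

(-4.2101, 5.5523, 3.5944)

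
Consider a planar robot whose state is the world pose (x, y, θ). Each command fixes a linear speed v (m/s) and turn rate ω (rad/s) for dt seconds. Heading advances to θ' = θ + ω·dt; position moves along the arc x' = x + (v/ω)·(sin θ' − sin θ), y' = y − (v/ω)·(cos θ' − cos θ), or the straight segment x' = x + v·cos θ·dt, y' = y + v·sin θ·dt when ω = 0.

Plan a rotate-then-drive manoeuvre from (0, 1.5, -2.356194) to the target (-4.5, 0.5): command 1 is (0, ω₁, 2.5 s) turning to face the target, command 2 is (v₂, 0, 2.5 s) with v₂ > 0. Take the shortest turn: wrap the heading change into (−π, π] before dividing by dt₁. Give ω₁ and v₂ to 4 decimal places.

ω₁ = -0.2267, v₂ = 1.8439

heading to target = atan2(0.5−1.5, -4.5−0) = -2.9229
Δθ = wrap(-2.9229 − -2.3562) = -0.5667; ω₁ = Δθ/dt₁ = -0.2267
distance = √((-4.5−0)² + (0.5−1.5)²) = 4.6098; v₂ = distance/dt₂ = 1.8439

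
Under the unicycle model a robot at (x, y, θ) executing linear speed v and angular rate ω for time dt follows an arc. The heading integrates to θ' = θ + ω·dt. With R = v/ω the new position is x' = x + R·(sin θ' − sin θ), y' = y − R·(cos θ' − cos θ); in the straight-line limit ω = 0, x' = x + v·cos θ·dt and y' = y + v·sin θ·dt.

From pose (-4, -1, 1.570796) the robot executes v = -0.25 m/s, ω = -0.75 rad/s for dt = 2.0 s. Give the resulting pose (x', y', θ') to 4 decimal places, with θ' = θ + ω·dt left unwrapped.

(-4.3098, -1.3325, 0.0708)

θ' = 1.5708 + -0.75·2.0 = 0.0708
R = v/ω = -0.25/-0.75 = 0.3333
x' = -4 + 0.3333·(sin 0.0708 − sin 1.5708) = -4.3098
y' = -1 − 0.3333·(cos 0.0708 − cos 1.5708) = -1.3325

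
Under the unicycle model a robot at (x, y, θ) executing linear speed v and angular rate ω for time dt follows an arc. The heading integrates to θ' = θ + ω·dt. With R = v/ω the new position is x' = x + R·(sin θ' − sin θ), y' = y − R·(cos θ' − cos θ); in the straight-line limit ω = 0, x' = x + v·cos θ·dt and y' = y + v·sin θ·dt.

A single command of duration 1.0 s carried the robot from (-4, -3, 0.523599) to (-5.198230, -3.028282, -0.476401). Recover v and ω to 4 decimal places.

v = -1.2500, ω = -1.0000

Δθ = -0.476401 − 0.523599 = -1.000000
ω = Δθ/dt = -1.000000/1.0 = -1.0000
R = Δx/(sin θ' − sin θ) = 1.2500
v = R·ω = 1.2500·-1.0000 = -1.2500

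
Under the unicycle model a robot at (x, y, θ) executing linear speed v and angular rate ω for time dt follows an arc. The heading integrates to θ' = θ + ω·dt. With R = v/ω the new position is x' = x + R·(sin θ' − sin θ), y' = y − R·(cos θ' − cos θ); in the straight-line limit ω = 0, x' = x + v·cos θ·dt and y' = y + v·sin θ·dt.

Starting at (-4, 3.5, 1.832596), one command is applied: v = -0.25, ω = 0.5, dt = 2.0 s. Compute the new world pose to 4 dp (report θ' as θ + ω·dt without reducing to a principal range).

(-3.6691, 3.1531, 2.8326)

θ' = 1.8326 + 0.5·2.0 = 2.8326
R = v/ω = -0.25/0.5 = -0.5000
x' = -4 + -0.5000·(sin 2.8326 − sin 1.8326) = -3.6691
y' = 3.5 − -0.5000·(cos 2.8326 − cos 1.8326) = 3.1531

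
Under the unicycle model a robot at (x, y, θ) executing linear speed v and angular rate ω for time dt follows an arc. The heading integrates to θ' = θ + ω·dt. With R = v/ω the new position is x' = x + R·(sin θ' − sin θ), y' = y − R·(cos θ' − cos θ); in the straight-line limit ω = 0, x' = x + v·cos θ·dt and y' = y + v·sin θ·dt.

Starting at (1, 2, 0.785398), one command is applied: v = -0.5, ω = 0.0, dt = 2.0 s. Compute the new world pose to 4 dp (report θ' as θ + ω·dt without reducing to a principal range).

θ' = 0.7854 + 0.0·2.0 = 0.7854
ω = 0 → straight: x' = 1 + -0.5·cos(0.7854)·2.0 = 0.2929
y' = 2 + -0.5·sin(0.7854)·2.0 = 1.2929

(0.2929, 1.2929, 0.7854)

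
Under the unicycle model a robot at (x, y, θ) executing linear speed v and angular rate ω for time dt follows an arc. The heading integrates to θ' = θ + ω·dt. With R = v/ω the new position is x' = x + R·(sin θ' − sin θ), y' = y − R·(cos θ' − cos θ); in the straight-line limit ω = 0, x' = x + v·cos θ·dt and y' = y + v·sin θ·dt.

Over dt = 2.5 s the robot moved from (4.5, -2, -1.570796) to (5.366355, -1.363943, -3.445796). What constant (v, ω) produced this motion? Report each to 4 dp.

Δθ = -3.445796 − -1.570796 = -1.875000
ω = Δθ/dt = -1.875000/2.5 = -0.7500
R = Δx/(sin θ' − sin θ) = 0.6667
v = R·ω = 0.6667·-0.7500 = -0.5000

v = -0.5000, ω = -0.7500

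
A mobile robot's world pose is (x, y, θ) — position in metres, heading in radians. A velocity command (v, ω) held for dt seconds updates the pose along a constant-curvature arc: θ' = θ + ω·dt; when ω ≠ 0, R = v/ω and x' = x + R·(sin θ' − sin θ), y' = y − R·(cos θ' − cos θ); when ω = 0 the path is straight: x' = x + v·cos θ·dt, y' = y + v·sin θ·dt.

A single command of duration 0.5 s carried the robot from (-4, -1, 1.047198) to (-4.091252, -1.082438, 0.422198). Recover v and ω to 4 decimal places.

Δθ = 0.422198 − 1.047198 = -0.625000
ω = Δθ/dt = -0.625000/0.5 = -1.2500
R = Δx/(sin θ' − sin θ) = 0.2000
v = R·ω = 0.2000·-1.2500 = -0.2500

v = -0.2500, ω = -1.2500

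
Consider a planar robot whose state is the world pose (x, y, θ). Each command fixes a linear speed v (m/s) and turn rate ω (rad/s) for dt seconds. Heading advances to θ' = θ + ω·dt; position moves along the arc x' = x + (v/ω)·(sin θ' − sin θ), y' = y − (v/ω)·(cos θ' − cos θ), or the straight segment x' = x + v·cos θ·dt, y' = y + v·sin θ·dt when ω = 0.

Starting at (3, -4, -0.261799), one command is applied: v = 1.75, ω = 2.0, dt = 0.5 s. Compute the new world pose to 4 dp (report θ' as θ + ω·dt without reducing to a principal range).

(3.8153, -3.8020, 0.7382)

θ' = -0.2618 + 2.0·0.5 = 0.7382
R = v/ω = 1.75/2.0 = 0.8750
x' = 3 + 0.8750·(sin 0.7382 − sin -0.2618) = 3.8153
y' = -4 − 0.8750·(cos 0.7382 − cos -0.2618) = -3.8020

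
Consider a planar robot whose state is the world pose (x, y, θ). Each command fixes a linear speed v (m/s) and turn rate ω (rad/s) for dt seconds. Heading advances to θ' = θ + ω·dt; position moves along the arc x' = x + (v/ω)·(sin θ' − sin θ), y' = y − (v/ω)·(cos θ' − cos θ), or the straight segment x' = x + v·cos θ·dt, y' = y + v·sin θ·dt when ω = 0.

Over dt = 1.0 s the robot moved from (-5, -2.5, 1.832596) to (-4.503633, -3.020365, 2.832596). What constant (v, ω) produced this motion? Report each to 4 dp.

Δθ = 2.832596 − 1.832596 = 1.000000
ω = Δθ/dt = 1.000000/1.0 = 1.0000
R = −Δy/(cos θ' − cos θ) = -0.7500
v = R·ω = -0.7500·1.0000 = -0.7500

v = -0.7500, ω = 1.0000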